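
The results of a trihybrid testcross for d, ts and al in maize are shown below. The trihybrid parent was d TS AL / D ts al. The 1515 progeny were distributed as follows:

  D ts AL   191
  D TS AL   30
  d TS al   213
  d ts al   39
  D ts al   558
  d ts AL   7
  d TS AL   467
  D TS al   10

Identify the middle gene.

The two rarest classes, d ts AL and D TS al, are the double crossovers. Comparing them with the parentals, only the ts allele has switched, so ts is the middle locus and the order is d – ts – al.

ts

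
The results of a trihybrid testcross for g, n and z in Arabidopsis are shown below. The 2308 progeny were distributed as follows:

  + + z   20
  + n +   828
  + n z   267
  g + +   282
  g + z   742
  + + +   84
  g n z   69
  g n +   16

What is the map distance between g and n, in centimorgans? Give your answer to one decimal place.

8.2 centimorgans

The two most frequent reciprocal classes, + n + and g + z, are the parental types, so the F1 was + n + / g + z.
The two rarest classes, g n + and + + z, are the double crossovers. Comparing them with the parentals, only the g allele has switched, so g is the middle locus and the order is z – g – n.
Crossovers in the g–n interval produce the single-crossover classes + + + and g n z (84 + 69 = 153) plus the double crossovers (36).
RF(g–n) = (153 + 36) / 2308 = 189/2308 = 0.0819 → 8.2 centimorgans.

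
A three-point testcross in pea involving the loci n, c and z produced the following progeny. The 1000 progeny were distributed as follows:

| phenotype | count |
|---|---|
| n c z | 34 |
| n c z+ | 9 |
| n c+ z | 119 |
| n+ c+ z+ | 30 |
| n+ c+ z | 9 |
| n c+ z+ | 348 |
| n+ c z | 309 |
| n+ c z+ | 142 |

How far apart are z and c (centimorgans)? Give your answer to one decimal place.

The two most frequent reciprocal classes, n+ c z and n c+ z+, are the parental types, so the F1 was n+ c z / n c+ z+.
The two rarest classes, n+ c+ z and n c z+, are the double crossovers. Comparing them with the parentals, only the c allele has switched, so c is the middle locus and the order is n – c – z.
Crossovers in the c–z interval produce the single-crossover classes n+ c z+ and n c+ z (142 + 119 = 261) plus the double crossovers (18).
RF(c–z) = (261 + 18) / 1000 = 279/1000 = 0.2790 → 27.9 centimorgans.

27.9 centimorgans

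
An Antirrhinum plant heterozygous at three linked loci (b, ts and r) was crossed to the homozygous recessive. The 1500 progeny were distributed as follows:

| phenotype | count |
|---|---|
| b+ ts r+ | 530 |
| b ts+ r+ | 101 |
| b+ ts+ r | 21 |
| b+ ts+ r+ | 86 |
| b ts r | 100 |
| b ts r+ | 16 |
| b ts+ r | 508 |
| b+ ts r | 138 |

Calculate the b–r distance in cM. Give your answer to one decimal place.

18.4 cM

The two most frequent reciprocal classes, b ts+ r and b+ ts r+, are the parental types, so the F1 was b ts+ r / b+ ts r+.
The two rarest classes, b+ ts+ r and b ts r+, are the double crossovers. Comparing them with the parentals, only the b allele has switched, so b is the middle locus and the order is ts – b – r.
Crossovers in the b–r interval produce the single-crossover classes b ts+ r+ and b+ ts r (101 + 138 = 239) plus the double crossovers (37).
RF(b–r) = (239 + 37) / 1500 = 276/1500 = 0.1840 → 18.4 cM.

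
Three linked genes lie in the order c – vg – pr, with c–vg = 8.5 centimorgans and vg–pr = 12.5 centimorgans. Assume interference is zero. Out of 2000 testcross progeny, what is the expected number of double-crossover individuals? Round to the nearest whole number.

Map distances give recombination frequencies of 0.085 and 0.125 for the two intervals.
With no interference, expected double-crossover frequency = 0.085 × 0.125 = 0.01063.
Expected number = 0.01063 × 2000 = 21.25 ≈ 21.

21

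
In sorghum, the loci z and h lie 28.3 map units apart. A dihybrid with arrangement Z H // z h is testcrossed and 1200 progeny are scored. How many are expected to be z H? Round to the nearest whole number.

170

A map distance of 28.3 map units corresponds to a recombination frequency of 0.283.
The F1 is Z H / z h, so z H is a recombinant gamete class with expected frequency r/2 = 0.283/2 = 0.1415.
Expected number = 0.1415 × 1200 = 169.80 ≈ 170.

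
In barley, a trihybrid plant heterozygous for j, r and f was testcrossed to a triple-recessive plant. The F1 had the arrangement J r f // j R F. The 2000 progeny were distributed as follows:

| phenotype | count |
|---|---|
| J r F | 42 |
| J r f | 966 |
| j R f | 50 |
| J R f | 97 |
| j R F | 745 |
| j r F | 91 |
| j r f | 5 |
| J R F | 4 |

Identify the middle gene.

The two rarest classes, j r f and J R F, are the double crossovers. Comparing them with the parentals, only the j allele has switched, so j is the middle locus and the order is f – j – r.

j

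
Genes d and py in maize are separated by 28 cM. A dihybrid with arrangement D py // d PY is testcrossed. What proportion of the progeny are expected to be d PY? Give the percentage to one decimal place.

A map distance of 28 cM corresponds to a recombination frequency of 0.280.
The F1 is D py / d PY, so d PY is a parental gamete class with expected frequency (1 − r)/2 = 0.720/2 = 0.3600.
That is 0.3600 = 36.0% of the progeny.

36.0%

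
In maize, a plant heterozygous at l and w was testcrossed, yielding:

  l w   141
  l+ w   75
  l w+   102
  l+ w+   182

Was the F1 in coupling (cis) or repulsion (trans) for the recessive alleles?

cis

The two most frequent classes are l+ w+ (182) and l w (141); these are the parental (non-recombinant) types.
So the F1 carried l+ w+ on one chromosome and l w on the other — the recessive alleles are on the same chromosome (cis / coupling).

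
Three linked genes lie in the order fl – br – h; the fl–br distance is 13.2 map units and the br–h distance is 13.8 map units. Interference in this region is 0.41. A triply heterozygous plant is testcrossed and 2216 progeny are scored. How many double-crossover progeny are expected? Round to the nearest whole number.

24

Map distances give recombination frequencies of 0.132 and 0.138 for the two intervals.
With interference 0.41 (so coincidence = 0.59), expected double-crossover frequency = 0.132 × 0.138 × 0.59 = 0.01075.
Expected number = 0.01075 × 2216 = 23.82 ≈ 24.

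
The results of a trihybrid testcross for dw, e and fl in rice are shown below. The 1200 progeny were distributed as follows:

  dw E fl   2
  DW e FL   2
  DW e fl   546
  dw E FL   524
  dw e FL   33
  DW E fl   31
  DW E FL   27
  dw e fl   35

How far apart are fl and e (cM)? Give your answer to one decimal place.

The two most frequent reciprocal classes, DW e fl and dw E FL, are the parental types, so the F1 was DW e fl / dw E FL.
The two rarest classes, DW e FL and dw E fl, are the double crossovers. Comparing them with the parentals, only the fl allele has switched, so fl is the middle locus and the order is dw – fl – e.
Crossovers in the fl–e interval produce the single-crossover classes DW E fl and dw e FL (31 + 33 = 64) plus the double crossovers (4).
RF(fl–e) = (64 + 4) / 1200 = 68/1200 = 0.0567 → 5.7 cM.

5.7 cM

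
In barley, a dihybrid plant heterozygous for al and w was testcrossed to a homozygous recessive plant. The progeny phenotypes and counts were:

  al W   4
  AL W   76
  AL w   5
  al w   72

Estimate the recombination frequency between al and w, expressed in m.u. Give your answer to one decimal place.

5.7 m.u.

The two most frequent classes, AL W (76) and al w (72), are the parental types, so the F1 was AL W / al w.
The recombinant classes are AL w and al W: 5 + 4 = 9.
Recombination frequency = 9/157 = 0.0573 ≈ 5.7%, i.e. 5.7 m.u.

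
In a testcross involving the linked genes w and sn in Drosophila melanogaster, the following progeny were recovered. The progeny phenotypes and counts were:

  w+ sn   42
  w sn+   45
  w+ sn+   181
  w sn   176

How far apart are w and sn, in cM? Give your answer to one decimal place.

19.6 cM

The two most frequent classes, w+ sn+ (181) and w sn (176), are the parental types, so the F1 was w+ sn+ / w sn.
The recombinant classes are w+ sn and w sn+: 42 + 45 = 87.
Recombination frequency = 87/444 = 0.1959 ≈ 19.6%, i.e. 19.6 cM.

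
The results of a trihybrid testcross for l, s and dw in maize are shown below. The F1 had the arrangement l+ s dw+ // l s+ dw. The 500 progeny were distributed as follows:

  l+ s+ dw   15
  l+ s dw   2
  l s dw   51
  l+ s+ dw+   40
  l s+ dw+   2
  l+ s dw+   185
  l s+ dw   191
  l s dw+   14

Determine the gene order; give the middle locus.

dw

The two rarest classes, l+ s dw and l s+ dw+, are the double crossovers. Comparing them with the parentals, only the dw allele has switched, so dw is the middle locus and the order is l – dw – s.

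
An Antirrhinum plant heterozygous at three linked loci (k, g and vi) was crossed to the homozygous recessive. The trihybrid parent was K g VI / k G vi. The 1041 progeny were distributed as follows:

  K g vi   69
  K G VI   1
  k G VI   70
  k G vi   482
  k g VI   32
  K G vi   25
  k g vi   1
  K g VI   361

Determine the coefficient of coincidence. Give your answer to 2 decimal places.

The two rarest classes, K G VI and k g vi, are the double crossovers. Comparing them with the parentals, only the g allele has switched, so g is the middle locus and the order is k – g – vi.
k–g: (57 + 2)/1041 = 0.0567; g–vi: (139 + 2)/1041 = 0.1354.
Expected DCO frequency = 0.0567 × 0.1354 ≈ 0.00768; observed = 2/1041 ≈ 0.00192.
Coefficient of coincidence = 0.00192/0.00768 ≈ 0.25.

0.25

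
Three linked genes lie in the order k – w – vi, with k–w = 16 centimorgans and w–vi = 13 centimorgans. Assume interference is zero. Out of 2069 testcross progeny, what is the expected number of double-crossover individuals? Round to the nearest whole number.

Map distances give recombination frequencies of 0.160 and 0.130 for the two intervals.
With no interference, expected double-crossover frequency = 0.160 × 0.130 = 0.02080.
Expected number = 0.02080 × 2069 = 43.04 ≈ 43.

43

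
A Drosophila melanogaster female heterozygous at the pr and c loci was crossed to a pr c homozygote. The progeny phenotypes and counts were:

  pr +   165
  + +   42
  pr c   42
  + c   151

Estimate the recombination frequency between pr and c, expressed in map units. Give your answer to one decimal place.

21.0 map units

The two most frequent classes, + c (151) and pr + (165), are the parental types, so the F1 was + c / pr +.
The recombinant classes are + + and pr c: 42 + 42 = 84.
Recombination frequency = 84/400 = 0.2100 ≈ 21.0%, i.e. 21.0 map units.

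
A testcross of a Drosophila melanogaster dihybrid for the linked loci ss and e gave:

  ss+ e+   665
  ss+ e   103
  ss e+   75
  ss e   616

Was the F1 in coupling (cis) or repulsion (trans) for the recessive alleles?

cis

The two most frequent classes are ss+ e+ (665) and ss e (616); these are the parental (non-recombinant) types.
So the F1 carried ss+ e+ on one chromosome and ss e on the other — the recessive alleles are on the same chromosome (cis / coupling).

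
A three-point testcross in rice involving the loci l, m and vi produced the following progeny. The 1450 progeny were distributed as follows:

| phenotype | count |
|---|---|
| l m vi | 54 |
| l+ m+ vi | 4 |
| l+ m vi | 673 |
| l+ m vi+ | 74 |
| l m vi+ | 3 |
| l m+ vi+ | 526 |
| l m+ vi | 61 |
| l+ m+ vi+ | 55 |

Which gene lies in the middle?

The two most frequent reciprocal classes, l m+ vi+ and l+ m vi, are the parental types, so the F1 was l m+ vi+ / l+ m vi.
The two rarest classes, l m vi+ and l+ m+ vi, are the double crossovers. Comparing them with the parentals, only the m allele has switched, so m is the middle locus and the order is l – m – vi.

m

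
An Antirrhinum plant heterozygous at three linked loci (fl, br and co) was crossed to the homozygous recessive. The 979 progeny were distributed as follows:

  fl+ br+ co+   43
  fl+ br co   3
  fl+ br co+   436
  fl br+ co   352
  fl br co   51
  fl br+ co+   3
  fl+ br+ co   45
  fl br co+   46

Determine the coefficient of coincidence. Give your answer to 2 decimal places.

0.61

The two most frequent reciprocal classes, fl br+ co and fl+ br co+, are the parental types, so the F1 was fl br+ co / fl+ br co+.
The two rarest classes, fl br+ co+ and fl+ br co, are the double crossovers. Comparing them with the parentals, only the co allele has switched, so co is the middle locus and the order is fl – co – br.
fl–co: (91 + 6)/979 = 0.0991; co–br: (94 + 6)/979 = 0.1021.
Expected DCO frequency = 0.0991 × 0.1021 ≈ 0.01012; observed = 6/979 ≈ 0.00613.
Coefficient of coincidence = 0.00613/0.01012 ≈ 0.61.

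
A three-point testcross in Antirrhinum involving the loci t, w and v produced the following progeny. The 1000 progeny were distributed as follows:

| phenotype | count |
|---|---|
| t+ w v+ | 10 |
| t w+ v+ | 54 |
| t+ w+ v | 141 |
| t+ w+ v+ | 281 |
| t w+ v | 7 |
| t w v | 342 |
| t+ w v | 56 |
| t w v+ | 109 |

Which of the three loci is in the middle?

w

The two most frequent reciprocal classes, t+ w+ v+ and t w v, are the parental types, so the F1 was t+ w+ v+ / t w v.
The two rarest classes, t+ w v+ and t w+ v, are the double crossovers. Comparing them with the parentals, only the w allele has switched, so w is the middle locus and the order is t – w – v.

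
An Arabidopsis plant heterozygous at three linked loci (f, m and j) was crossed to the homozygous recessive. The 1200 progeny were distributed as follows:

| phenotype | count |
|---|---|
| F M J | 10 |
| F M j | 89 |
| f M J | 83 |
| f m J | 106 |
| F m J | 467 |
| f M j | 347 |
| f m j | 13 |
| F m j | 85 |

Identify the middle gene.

m

The two most frequent reciprocal classes, f M j and F m J, are the parental types, so the F1 was f M j / F m J.
The two rarest classes, f m j and F M J, are the double crossovers. Comparing them with the parentals, only the m allele has switched, so m is the middle locus and the order is f – m – j.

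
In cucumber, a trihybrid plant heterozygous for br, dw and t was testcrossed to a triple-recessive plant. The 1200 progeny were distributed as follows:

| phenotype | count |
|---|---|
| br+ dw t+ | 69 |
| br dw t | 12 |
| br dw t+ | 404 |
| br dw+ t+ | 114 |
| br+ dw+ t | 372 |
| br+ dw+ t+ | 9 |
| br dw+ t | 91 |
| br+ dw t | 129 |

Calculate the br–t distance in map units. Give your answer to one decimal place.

The two most frequent reciprocal classes, br dw t+ and br+ dw+ t, are the parental types, so the F1 was br dw t+ / br+ dw+ t.
The two rarest classes, br dw t and br+ dw+ t+, are the double crossovers. Comparing them with the parentals, only the t allele has switched, so t is the middle locus and the order is dw – t – br.
Crossovers in the t–br interval produce the single-crossover classes br+ dw t+ and br dw+ t (69 + 91 = 160) plus the double crossovers (21).
RF(t–br) = (160 + 21) / 1200 = 181/1200 = 0.1508 → 15.1 map units.

15.1 map units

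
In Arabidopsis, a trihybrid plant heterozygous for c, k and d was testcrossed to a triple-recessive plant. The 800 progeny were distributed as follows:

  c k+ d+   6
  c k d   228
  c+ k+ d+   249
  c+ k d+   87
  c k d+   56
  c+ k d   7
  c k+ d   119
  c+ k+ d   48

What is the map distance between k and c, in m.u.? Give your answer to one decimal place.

27.4 m.u.

The two most frequent reciprocal classes, c k d and c+ k+ d+, are the parental types, so the F1 was c k d / c+ k+ d+.
The two rarest classes, c+ k d and c k+ d+, are the double crossovers. Comparing them with the parentals, only the c allele has switched, so c is the middle locus and the order is k – c – d.
Crossovers in the k–c interval produce the single-crossover classes c k+ d and c+ k d+ (119 + 87 = 206) plus the double crossovers (13).
RF(k–c) = (206 + 13) / 800 = 219/800 = 0.2737 → 27.4 m.u.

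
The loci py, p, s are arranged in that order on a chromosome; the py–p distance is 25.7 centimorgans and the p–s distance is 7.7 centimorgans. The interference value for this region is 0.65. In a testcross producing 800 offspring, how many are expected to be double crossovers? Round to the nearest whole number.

Map distances give recombination frequencies of 0.257 and 0.077 for the two intervals.
With interference 0.65 (so coincidence = 0.35), expected double-crossover frequency = 0.257 × 0.077 × 0.35 = 0.00693.
Expected number = 0.00693 × 800 = 5.54 ≈ 6.

6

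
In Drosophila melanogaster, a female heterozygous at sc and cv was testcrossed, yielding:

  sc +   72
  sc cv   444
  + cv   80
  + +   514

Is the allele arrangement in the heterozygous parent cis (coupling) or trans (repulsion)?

The two most frequent classes are + + (514) and sc cv (444); these are the parental (non-recombinant) types.
So the F1 carried + + on one chromosome and sc cv on the other — the recessive alleles are on the same chromosome (cis / coupling).

cis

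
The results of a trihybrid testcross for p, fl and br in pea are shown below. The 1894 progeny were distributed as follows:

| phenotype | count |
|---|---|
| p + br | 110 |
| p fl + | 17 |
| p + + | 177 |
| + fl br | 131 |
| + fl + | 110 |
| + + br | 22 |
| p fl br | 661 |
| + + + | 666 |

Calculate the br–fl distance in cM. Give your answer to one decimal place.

13.7 cM

The two most frequent reciprocal classes, + + + and p fl br, are the parental types, so the F1 was + + + / p fl br.
The two rarest classes, + + br and p fl +, are the double crossovers. Comparing them with the parentals, only the br allele has switched, so br is the middle locus and the order is p – br – fl.
Crossovers in the br–fl interval produce the single-crossover classes + fl + and p + br (110 + 110 = 220) plus the double crossovers (39).
RF(br–fl) = (220 + 39) / 1894 = 259/1894 = 0.1367 → 13.7 cM.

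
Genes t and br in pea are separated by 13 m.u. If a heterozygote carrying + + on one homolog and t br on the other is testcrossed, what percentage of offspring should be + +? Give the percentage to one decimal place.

43.5%

A map distance of 13 m.u. corresponds to a recombination frequency of 0.130.
The F1 is + + / t br, so + + is a parental gamete class with expected frequency (1 − r)/2 = 0.870/2 = 0.4350.
That is 0.4350 = 43.5% of the progeny.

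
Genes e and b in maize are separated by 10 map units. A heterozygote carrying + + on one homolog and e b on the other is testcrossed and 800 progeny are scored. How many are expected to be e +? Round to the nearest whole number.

40

A map distance of 10 map units corresponds to a recombination frequency of 0.100.
The F1 is + + / e b, so e + is a recombinant gamete class with expected frequency r/2 = 0.100/2 = 0.0500.
Expected number = 0.0500 × 800 = 40.00 ≈ 40.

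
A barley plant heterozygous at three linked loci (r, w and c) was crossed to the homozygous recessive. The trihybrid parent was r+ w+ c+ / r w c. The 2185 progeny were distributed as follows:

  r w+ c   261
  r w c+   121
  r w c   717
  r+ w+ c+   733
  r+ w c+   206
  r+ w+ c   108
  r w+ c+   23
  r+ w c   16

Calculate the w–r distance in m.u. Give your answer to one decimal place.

23.2 m.u.

The two rarest classes, r w+ c+ and r+ w c, are the double crossovers. Comparing them with the parentals, only the r allele has switched, so r is the middle locus and the order is c – r – w.
Crossovers in the r–w interval produce the single-crossover classes r+ w c+ and r w+ c (206 + 261 = 467) plus the double crossovers (39).
RF(r–w) = (467 + 39) / 2185 = 506/2185 = 0.2316 → 23.2 m.u.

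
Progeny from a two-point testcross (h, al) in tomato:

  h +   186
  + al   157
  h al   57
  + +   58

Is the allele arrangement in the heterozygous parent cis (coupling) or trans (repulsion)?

trans

The two most frequent classes are + al (157) and h + (186); these are the parental (non-recombinant) types.
So the F1 carried + al on one chromosome and h + on the other — the recessive alleles are on opposite chromosomes (trans / repulsion).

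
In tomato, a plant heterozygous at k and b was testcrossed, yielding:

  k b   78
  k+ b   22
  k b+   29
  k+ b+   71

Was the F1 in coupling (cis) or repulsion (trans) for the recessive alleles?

cis

The two most frequent classes are k+ b+ (71) and k b (78); these are the parental (non-recombinant) types.
So the F1 carried k+ b+ on one chromosome and k b on the other — the recessive alleles are on the same chromosome (cis / coupling).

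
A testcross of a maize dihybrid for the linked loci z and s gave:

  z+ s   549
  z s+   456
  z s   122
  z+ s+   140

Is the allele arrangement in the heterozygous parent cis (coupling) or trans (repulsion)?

trans

The two most frequent classes are z+ s (549) and z s+ (456); these are the parental (non-recombinant) types.
So the F1 carried z+ s on one chromosome and z s+ on the other — the recessive alleles are on opposite chromosomes (trans / repulsion).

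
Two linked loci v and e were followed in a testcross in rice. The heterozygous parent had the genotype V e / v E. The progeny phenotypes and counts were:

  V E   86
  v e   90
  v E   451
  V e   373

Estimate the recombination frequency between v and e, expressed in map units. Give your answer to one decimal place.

The recombinant classes are V E and v e: 86 + 90 = 176.
Recombination frequency = 176/1000 = 0.1760 ≈ 17.6%, i.e. 17.6 map units.

17.6 map units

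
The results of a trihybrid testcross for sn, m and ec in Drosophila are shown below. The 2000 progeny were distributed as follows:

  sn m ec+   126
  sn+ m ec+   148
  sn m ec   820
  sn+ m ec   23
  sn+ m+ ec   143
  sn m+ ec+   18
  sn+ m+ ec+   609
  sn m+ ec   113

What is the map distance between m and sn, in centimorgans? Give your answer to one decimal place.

The two most frequent reciprocal classes, sn+ m+ ec+ and sn m ec, are the parental types, so the F1 was sn+ m+ ec+ / sn m ec.
The two rarest classes, sn m+ ec+ and sn+ m ec, are the double crossovers. Comparing them with the parentals, only the sn allele has switched, so sn is the middle locus and the order is ec – sn – m.
Crossovers in the sn–m interval produce the single-crossover classes sn+ m ec+ and sn m+ ec (148 + 113 = 261) plus the double crossovers (41).
RF(sn–m) = (261 + 41) / 2000 = 302/2000 = 0.1510 → 15.1 centimorgans.

15.1 centimorgans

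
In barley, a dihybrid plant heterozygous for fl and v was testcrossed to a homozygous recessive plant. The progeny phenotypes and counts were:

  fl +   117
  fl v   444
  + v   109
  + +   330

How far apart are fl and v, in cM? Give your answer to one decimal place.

The two most frequent classes, + + (330) and fl v (444), are the parental types, so the F1 was + + / fl v.
The recombinant classes are + v and fl +: 109 + 117 = 226.
Recombination frequency = 226/1000 = 0.2260 ≈ 22.6%, i.e. 22.6 cM.

22.6 cM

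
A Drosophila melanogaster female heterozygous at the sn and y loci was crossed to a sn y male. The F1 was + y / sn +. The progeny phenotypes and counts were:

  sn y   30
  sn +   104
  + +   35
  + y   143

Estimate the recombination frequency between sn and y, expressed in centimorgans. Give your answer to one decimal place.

The recombinant classes are + + and sn y: 35 + 30 = 65.
Recombination frequency = 65/312 = 0.2083 ≈ 20.8%, i.e. 20.8 centimorgans.

20.8 centimorgans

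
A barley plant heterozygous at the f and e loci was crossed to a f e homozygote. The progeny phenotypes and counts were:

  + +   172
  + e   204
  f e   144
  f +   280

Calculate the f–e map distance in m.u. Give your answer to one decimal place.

The two most frequent classes, + e (204) and f + (280), are the parental types, so the F1 was + e / f +.
The recombinant classes are + + and f e: 172 + 144 = 316.
Recombination frequency = 316/800 = 0.3950 ≈ 39.5%, i.e. 39.5 m.u.

39.5 m.u.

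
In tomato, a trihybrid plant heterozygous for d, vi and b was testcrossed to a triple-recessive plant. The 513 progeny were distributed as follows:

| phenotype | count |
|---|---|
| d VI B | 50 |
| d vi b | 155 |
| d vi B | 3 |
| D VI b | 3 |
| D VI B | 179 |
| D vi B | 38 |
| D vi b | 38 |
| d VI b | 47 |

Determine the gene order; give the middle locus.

b

The two most frequent reciprocal classes, d vi b and D VI B, are the parental types, so the F1 was d vi b / D VI B.
The two rarest classes, d vi B and D VI b, are the double crossovers. Comparing them with the parentals, only the b allele has switched, so b is the middle locus and the order is vi – b – d.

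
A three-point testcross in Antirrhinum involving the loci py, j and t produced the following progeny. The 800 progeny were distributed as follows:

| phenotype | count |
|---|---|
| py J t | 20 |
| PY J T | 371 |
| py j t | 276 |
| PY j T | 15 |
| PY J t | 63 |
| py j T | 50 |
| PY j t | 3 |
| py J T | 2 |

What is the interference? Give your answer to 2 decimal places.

The two most frequent reciprocal classes, PY J T and py j t, are the parental types, so the F1 was PY J T / py j t.
The two rarest classes, py J T and PY j t, are the double crossovers. Comparing them with the parentals, only the py allele has switched, so py is the middle locus and the order is j – py – t.
j–py: (35 + 5)/800 = 0.0500; py–t: (113 + 5)/800 = 0.1475.
Expected DCO frequency = 0.0500 × 0.1475 ≈ 0.00737; observed = 5/800 ≈ 0.00625.
Coefficient of coincidence = 0.00625/0.00737 ≈ 0.85; interference = 1 − 0.85 = 0.15.

0.15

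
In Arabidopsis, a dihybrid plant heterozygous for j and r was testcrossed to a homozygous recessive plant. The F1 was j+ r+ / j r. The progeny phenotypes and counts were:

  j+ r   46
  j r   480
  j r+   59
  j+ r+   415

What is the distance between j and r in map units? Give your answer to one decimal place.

The recombinant classes are j+ r and j r+: 46 + 59 = 105.
Recombination frequency = 105/1000 = 0.1050 ≈ 10.5%, i.e. 10.5 map units.

10.5 map units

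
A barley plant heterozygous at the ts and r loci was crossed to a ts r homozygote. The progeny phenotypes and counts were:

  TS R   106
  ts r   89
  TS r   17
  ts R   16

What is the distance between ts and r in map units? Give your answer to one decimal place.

14.5 map units

The two most frequent classes, TS R (106) and ts r (89), are the parental types, so the F1 was TS R / ts r.
The recombinant classes are TS r and ts R: 17 + 16 = 33.
Recombination frequency = 33/228 = 0.1447 ≈ 14.5%, i.e. 14.5 map units.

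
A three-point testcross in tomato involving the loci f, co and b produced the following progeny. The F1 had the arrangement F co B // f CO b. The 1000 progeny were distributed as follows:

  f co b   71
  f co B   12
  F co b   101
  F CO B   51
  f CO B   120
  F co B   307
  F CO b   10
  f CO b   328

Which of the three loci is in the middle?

The two rarest classes, f co B and F CO b, are the double crossovers. Comparing them with the parentals, only the f allele has switched, so f is the middle locus and the order is co – f – b.

f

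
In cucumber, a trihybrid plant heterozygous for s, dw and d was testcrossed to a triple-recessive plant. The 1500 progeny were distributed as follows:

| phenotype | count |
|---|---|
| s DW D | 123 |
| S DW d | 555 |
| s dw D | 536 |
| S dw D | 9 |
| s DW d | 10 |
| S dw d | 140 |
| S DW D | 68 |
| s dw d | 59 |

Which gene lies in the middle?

s

The two most frequent reciprocal classes, S DW d and s dw D, are the parental types, so the F1 was S DW d / s dw D.
The two rarest classes, s DW d and S dw D, are the double crossovers. Comparing them with the parentals, only the s allele has switched, so s is the middle locus and the order is d – s – dw.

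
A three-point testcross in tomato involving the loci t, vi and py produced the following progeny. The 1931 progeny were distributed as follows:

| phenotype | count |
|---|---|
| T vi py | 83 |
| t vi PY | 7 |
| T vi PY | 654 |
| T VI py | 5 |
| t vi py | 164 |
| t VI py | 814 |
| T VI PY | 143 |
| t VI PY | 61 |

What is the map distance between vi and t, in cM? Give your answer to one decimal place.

The two most frequent reciprocal classes, T vi PY and t VI py, are the parental types, so the F1 was T vi PY / t VI py.
The two rarest classes, t vi PY and T VI py, are the double crossovers. Comparing them with the parentals, only the t allele has switched, so t is the middle locus and the order is py – t – vi.
Crossovers in the t–vi interval produce the single-crossover classes T VI PY and t vi py (143 + 164 = 307) plus the double crossovers (12).
RF(t–vi) = (307 + 12) / 1931 = 319/1931 = 0.1652 → 16.5 cM.

16.5 cM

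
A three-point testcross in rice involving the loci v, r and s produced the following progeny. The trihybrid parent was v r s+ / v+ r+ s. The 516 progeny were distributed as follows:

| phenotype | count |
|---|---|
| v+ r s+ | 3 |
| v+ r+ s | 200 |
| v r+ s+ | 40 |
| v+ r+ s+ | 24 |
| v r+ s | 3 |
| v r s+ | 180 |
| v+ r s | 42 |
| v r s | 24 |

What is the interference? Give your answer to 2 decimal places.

The two rarest classes, v+ r s+ and v r+ s, are the double crossovers. Comparing them with the parentals, only the v allele has switched, so v is the middle locus and the order is s – v – r.
s–v: (48 + 6)/516 = 0.1047; v–r: (82 + 6)/516 = 0.1705.
Expected DCO frequency = 0.1047 × 0.1705 ≈ 0.01785; observed = 6/516 ≈ 0.01163.
Coefficient of coincidence = 0.01163/0.01785 ≈ 0.65; interference = 1 − 0.65 = 0.35.

0.35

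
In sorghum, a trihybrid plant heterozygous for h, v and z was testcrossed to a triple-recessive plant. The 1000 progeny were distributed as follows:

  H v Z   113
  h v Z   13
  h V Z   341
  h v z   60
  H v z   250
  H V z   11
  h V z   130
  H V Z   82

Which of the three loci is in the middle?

v

The two most frequent reciprocal classes, H v z and h V Z, are the parental types, so the F1 was H v z / h V Z.
The two rarest classes, H V z and h v Z, are the double crossovers. Comparing them with the parentals, only the v allele has switched, so v is the middle locus and the order is z – v – h.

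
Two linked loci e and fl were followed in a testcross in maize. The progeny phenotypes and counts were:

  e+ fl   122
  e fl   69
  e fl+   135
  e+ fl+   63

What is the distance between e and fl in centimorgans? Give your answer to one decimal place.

The two most frequent classes, e+ fl (122) and e fl+ (135), are the parental types, so the F1 was e+ fl / e fl+.
The recombinant classes are e+ fl+ and e fl: 63 + 69 = 132.
Recombination frequency = 132/389 = 0.3393 ≈ 33.9%, i.e. 33.9 centimorgans.

33.9 centimorgans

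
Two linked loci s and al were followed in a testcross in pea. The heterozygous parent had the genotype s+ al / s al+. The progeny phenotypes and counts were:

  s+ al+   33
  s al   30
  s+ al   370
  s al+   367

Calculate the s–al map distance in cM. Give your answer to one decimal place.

The recombinant classes are s+ al+ and s al: 33 + 30 = 63.
Recombination frequency = 63/800 = 0.0788 ≈ 7.9%, i.e. 7.9 cM.

7.9 cM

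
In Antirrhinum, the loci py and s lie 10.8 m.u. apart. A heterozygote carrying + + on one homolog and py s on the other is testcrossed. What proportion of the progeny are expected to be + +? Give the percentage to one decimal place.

A map distance of 10.8 m.u. corresponds to a recombination frequency of 0.108.
The F1 is + + / py s, so + + is a parental gamete class with expected frequency (1 − r)/2 = 0.892/2 = 0.4460.
That is 0.4460 = 44.6% of the progeny.

44.6%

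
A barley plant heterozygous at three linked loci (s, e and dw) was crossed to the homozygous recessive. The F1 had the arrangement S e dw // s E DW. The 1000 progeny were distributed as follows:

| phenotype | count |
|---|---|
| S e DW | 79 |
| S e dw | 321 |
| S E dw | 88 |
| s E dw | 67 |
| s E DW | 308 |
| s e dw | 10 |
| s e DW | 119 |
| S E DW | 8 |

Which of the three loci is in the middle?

The two rarest classes, s e dw and S E DW, are the double crossovers. Comparing them with the parentals, only the s allele has switched, so s is the middle locus and the order is e – s – dw.

s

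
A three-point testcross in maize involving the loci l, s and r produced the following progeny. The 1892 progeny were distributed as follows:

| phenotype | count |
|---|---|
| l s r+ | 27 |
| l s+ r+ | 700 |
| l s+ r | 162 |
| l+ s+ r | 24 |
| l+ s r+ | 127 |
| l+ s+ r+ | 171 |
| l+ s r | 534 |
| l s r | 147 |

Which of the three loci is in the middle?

s

The two most frequent reciprocal classes, l+ s r and l s+ r+, are the parental types, so the F1 was l+ s r / l s+ r+.
The two rarest classes, l+ s+ r and l s r+, are the double crossovers. Comparing them with the parentals, only the s allele has switched, so s is the middle locus and the order is r – s – l.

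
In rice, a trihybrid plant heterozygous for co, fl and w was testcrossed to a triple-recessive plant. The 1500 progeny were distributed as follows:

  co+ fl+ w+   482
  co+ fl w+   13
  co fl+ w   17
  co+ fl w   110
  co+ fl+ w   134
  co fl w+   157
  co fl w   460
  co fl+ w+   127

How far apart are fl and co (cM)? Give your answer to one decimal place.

17.8 cM

The two most frequent reciprocal classes, co fl w and co+ fl+ w+, are the parental types, so the F1 was co fl w / co+ fl+ w+.
The two rarest classes, co fl+ w and co+ fl w+, are the double crossovers. Comparing them with the parentals, only the fl allele has switched, so fl is the middle locus and the order is co – fl – w.
Crossovers in the co–fl interval produce the single-crossover classes co+ fl w and co fl+ w+ (110 + 127 = 237) plus the double crossovers (30).
RF(co–fl) = (237 + 30) / 1500 = 267/1500 = 0.1780 → 17.8 cM.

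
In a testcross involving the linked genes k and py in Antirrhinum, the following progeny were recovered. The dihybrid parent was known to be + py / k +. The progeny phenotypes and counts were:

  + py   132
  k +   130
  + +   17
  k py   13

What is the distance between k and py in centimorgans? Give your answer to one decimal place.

10.3 centimorgans

The recombinant classes are + + and k py: 17 + 13 = 30.
Recombination frequency = 30/292 = 0.1027 ≈ 10.3%, i.e. 10.3 centimorgans.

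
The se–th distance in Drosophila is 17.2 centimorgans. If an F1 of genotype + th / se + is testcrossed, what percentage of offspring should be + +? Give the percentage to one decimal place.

A map distance of 17.2 centimorgans corresponds to a recombination frequency of 0.172.
The F1 is + th / se +, so + + is a recombinant gamete class with expected frequency r/2 = 0.172/2 = 0.0860.
That is 0.0860 = 8.6% of the progeny.

8.6%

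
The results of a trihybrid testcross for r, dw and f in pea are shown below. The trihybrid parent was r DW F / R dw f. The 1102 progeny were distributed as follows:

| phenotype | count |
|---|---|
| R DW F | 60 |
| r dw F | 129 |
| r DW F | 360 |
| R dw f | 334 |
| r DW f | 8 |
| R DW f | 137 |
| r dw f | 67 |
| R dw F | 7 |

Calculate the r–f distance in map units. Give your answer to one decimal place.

The two rarest classes, r DW f and R dw F, are the double crossovers. Comparing them with the parentals, only the f allele has switched, so f is the middle locus and the order is dw – f – r.
Crossovers in the f–r interval produce the single-crossover classes R DW F and r dw f (60 + 67 = 127) plus the double crossovers (15).
RF(f–r) = (127 + 15) / 1102 = 142/1102 = 0.1289 → 12.9 map units.

12.9 map units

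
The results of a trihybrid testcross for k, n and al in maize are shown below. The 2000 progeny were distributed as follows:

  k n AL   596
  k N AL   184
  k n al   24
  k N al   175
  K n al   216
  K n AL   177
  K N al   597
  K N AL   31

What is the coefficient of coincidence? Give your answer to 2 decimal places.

0.59

The two most frequent reciprocal classes, k n AL and K N al, are the parental types, so the F1 was k n AL / K N al.
The two rarest classes, k n al and K N AL, are the double crossovers. Comparing them with the parentals, only the al allele has switched, so al is the middle locus and the order is k – al – n.
k–al: (352 + 55)/2000 = 0.2035; al–n: (400 + 55)/2000 = 0.2275.
Expected DCO frequency = 0.2035 × 0.2275 ≈ 0.04630; observed = 55/2000 ≈ 0.02750.
Coefficient of coincidence = 0.02750/0.04630 ≈ 0.59.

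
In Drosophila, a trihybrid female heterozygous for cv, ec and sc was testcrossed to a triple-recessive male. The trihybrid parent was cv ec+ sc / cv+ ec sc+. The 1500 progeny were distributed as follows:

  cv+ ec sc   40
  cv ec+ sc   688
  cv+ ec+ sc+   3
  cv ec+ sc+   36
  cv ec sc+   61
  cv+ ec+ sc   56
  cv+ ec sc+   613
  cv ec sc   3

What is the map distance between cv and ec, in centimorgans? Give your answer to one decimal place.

The two rarest classes, cv ec sc and cv+ ec+ sc+, are the double crossovers. Comparing them with the parentals, only the ec allele has switched, so ec is the middle locus and the order is sc – ec – cv.
Crossovers in the ec–cv interval produce the single-crossover classes cv+ ec+ sc and cv ec sc+ (56 + 61 = 117) plus the double crossovers (6).
RF(ec–cv) = (117 + 6) / 1500 = 123/1500 = 0.0820 → 8.2 centimorgans.

8.2 centimorgans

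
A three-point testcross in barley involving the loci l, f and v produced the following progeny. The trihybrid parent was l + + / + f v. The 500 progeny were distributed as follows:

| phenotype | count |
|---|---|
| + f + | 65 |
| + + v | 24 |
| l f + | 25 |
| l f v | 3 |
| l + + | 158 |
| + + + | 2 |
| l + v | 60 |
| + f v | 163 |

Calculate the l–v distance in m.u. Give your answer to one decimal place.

26.0 m.u.

The two rarest classes, + + + and l f v, are the double crossovers. Comparing them with the parentals, only the l allele has switched, so l is the middle locus and the order is f – l – v.
Crossovers in the l–v interval produce the single-crossover classes l + v and + f + (60 + 65 = 125) plus the double crossovers (5).
RF(l–v) = (125 + 5) / 500 = 130/500 = 0.2600 → 26.0 m.u.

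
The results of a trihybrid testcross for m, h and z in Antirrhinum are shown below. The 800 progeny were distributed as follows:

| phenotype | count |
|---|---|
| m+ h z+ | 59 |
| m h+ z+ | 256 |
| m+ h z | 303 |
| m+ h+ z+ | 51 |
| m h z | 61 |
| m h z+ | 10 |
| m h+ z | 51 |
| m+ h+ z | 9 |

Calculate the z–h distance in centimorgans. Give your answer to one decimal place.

16.1 centimorgans

The two most frequent reciprocal classes, m+ h z and m h+ z+, are the parental types, so the F1 was m+ h z / m h+ z+.
The two rarest classes, m+ h+ z and m h z+, are the double crossovers. Comparing them with the parentals, only the h allele has switched, so h is the middle locus and the order is z – h – m.
Crossovers in the z–h interval produce the single-crossover classes m+ h z+ and m h+ z (59 + 51 = 110) plus the double crossovers (19).
RF(z–h) = (110 + 19) / 800 = 129/800 = 0.1613 → 16.1 centimorgans.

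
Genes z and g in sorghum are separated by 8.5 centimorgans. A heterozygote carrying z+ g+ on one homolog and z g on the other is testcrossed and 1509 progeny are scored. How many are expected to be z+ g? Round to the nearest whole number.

64

A map distance of 8.5 centimorgans corresponds to a recombination frequency of 0.085.
The F1 is z+ g+ / z g, so z+ g is a recombinant gamete class with expected frequency r/2 = 0.085/2 = 0.0425.
Expected number = 0.0425 × 1509 = 64.13 ≈ 64.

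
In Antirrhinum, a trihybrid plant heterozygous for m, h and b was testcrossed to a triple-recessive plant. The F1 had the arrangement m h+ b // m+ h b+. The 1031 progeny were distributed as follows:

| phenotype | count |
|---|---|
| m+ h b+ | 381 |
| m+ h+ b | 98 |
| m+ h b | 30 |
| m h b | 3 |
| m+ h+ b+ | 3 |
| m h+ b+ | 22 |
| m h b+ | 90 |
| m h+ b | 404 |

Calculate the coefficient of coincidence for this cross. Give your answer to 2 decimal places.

The two rarest classes, m h b and m+ h+ b+, are the double crossovers. Comparing them with the parentals, only the h allele has switched, so h is the middle locus and the order is m – h – b.
m–h: (188 + 6)/1031 = 0.1882; h–b: (52 + 6)/1031 = 0.0563.
Expected DCO frequency = 0.1882 × 0.0563 ≈ 0.01060; observed = 6/1031 ≈ 0.00582.
Coefficient of coincidence = 0.00582/0.01060 ≈ 0.55.

0.55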